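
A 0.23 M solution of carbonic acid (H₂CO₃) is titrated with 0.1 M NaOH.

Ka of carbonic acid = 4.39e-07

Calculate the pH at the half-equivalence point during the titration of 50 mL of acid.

At half-equivalence [HA] = [A⁻], so Henderson-Hasselbalch gives pH = pKa = -log(4.39e-07) = 6.36.

pH = pKa = 6.36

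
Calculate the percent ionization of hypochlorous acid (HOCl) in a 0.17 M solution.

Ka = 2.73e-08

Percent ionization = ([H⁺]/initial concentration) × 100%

Using Ka equilibrium: x² + Ka×x - Ka×C = 0. Solving: [H⁺] = 6.8111e-05. Percent = (6.8111e-05/0.17) × 100

Percent ionization = 0.0401%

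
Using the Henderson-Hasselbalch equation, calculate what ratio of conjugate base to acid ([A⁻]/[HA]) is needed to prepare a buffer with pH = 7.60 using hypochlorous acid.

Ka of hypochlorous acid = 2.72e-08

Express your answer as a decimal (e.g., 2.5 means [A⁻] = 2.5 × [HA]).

pKa = -log(2.72e-08) = 7.5654. pH = pKa + log([A⁻]/[HA]), so log([A⁻]/[HA]) = pH − pKa = 7.60 − 7.5654 = 0.0346. [A⁻]/[HA] = 10^(0.0346) = 1.08

[A⁻]/[HA] = 1.08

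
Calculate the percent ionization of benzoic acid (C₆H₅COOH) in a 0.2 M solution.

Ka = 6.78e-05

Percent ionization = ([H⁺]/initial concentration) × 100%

Using Ka equilibrium: x² + Ka×x - Ka×C = 0. Solving: [H⁺] = 3.6486e-03. Percent = (3.6486e-03/0.2) × 100

Percent ionization = 1.82%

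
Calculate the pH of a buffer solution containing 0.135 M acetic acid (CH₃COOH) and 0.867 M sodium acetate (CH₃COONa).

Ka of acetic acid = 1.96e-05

pKa = -log(1.96e-05) = 4.71. pH = pKa + log([A⁻]/[HA]) = 4.71 + log(0.867/0.135)

pH = 5.52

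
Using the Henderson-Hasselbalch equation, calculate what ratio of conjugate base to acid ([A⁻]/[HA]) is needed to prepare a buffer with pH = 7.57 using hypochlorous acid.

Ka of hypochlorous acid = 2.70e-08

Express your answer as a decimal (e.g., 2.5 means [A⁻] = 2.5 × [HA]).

pKa = -log(2.70e-08) = 7.5686. pH = pKa + log([A⁻]/[HA]), so log([A⁻]/[HA]) = pH − pKa = 7.57 − 7.5686 = 0.0014. [A⁻]/[HA] = 10^(0.0014) = 1.00

[A⁻]/[HA] = 1.00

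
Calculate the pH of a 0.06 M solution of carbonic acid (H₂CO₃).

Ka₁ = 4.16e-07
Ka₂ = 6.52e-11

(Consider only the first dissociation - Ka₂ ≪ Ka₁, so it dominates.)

First dissociation dominates. From Ka₁ = [H⁺][HA⁻]/[H₂A], x² + Ka₁·x − Ka₁·C = 0 with C = 0.06 M and Ka₁ = 4.16e-07. Solving: [H⁺] = (−Ka₁ + √(Ka₁² + 4·Ka₁·C)) / 2 = 1.5778e-04 M. pH = -log(1.5778e-04) = 3.80.

pH = 3.80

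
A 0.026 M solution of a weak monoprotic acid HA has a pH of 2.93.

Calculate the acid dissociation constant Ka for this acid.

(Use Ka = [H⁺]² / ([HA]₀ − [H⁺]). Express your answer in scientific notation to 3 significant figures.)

[H⁺] = 10^(−pH) = 10^(−2.93) = 1.175e-03 M. For HA ⇌ H⁺ + A⁻, Ka = [H⁺][A⁻]/[HA] = [H⁺]² / ([HA]₀ − [H⁺]) = (1.175e-03)² / (0.026 − 1.175e-03) = 5.56e-05.

K_a = 5.56e-05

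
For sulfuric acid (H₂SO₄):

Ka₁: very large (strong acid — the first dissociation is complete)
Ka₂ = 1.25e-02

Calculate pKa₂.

pKa₂ = -log(Ka₂) = -log(1.25e-02) = 1.90.

pK_{a2} = 1.90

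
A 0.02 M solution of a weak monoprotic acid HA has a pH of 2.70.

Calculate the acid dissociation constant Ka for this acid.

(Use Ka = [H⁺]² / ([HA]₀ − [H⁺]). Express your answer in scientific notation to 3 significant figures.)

[H⁺] = 10^(−pH) = 10^(−2.70) = 1.995e-03 M. For HA ⇌ H⁺ + A⁻, Ka = [H⁺][A⁻]/[HA] = [H⁺]² / ([HA]₀ − [H⁺]) = (1.995e-03)² / (0.02 − 1.995e-03) = 2.21e-04.

K_a = 2.21e-04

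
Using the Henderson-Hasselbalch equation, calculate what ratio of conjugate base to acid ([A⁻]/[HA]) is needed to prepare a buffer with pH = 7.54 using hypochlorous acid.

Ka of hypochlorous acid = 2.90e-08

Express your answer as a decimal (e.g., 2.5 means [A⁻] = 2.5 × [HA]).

pKa = -log(2.90e-08) = 7.5376. pH = pKa + log([A⁻]/[HA]), so log([A⁻]/[HA]) = pH − pKa = 7.54 − 7.5376 = 0.0024. [A⁻]/[HA] = 10^(0.0024) = 1.01

[A⁻]/[HA] = 1.01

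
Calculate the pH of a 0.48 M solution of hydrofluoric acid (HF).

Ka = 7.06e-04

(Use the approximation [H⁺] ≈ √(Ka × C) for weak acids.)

[H⁺] = √(Ka × C) = √(7.06e-04 × 0.48) = 1.8409e-02. pH = -log(1.8409e-02)

pH = 1.73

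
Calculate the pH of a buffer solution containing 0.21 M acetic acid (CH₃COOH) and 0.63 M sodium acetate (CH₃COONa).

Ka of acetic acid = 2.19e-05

pKa = -log(2.19e-05) = 4.66. pH = pKa + log([A⁻]/[HA]) = 4.66 + log(0.63/0.21)

pH = 5.14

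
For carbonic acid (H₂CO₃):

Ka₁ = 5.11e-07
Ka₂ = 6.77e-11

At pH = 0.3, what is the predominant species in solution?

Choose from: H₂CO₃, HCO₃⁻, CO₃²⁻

pKa₁ = 6.29, pKa₂ = 10.17. For a polyprotic acid the predominant species crosses at each pKa: below pKa_n the protonated form dominates, above it the deprotonated form does. At pH = 0.3, the predominant species is H₂CO₃.

H₂CO₃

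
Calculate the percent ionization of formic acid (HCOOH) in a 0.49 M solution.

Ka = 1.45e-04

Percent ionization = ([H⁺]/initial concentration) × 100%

Using Ka equilibrium: x² + Ka×x - Ka×C = 0. Solving: [H⁺] = 8.3569e-03. Percent = (8.3569e-03/0.49) × 100

Percent ionization = 1.71%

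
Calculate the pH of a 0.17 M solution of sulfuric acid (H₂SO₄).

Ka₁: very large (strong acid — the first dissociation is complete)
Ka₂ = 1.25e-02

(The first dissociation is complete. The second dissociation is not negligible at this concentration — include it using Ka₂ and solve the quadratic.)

First dissociation is complete: [H⁺]₀ = [HSO₄⁻]₀ = C = 0.17 M. Second dissociation HSO₄⁻ ⇌ H⁺ + SO₄²⁻: let x = [SO₄²⁻]. Ka₂ = (C + x)·x / (C − x) = 1.25e-02 → x² + (C + Ka₂)·x − Ka₂·C = 0 → x² + 0.18250·x − 2.125e-03 = 0. x = (−0.18250 + √(0.18250² + 4 × 2.125e-03)) / 2 = 1.0983e-02 M. [H⁺] = C + x = 0.17 + 1.0983e-02 = 1.8098e-01 M. pH = -log(1.8098e-01) = 0.74.

pH = 0.74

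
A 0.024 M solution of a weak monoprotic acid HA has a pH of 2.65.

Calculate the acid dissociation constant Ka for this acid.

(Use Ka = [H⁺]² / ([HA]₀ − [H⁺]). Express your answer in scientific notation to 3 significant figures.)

[H⁺] = 10^(−pH) = 10^(−2.65) = 2.239e-03 M. For HA ⇌ H⁺ + A⁻, Ka = [H⁺][A⁻]/[HA] = [H⁺]² / ([HA]₀ − [H⁺]) = (2.239e-03)² / (0.024 − 2.239e-03) = 2.30e-04.

K_a = 2.30e-04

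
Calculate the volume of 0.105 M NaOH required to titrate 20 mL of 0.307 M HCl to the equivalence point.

At equivalence: moles acid = moles base. moles HCl = 0.307 × 20/1000 = 0.00614 mol. V_base = moles / 0.105 × 1000 = 58.5 mL.

V_{base} = 58.5 mL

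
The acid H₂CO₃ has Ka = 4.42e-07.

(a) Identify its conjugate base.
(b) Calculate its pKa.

(a) The conjugate base is formed by removing one H⁺ from H₂CO₃, giving HCO₃⁻. (b) pKa = -log(Ka) = -log(4.42e-07) = 6.35.

Conjugate base: HCO₃⁻; pK_a = 6.35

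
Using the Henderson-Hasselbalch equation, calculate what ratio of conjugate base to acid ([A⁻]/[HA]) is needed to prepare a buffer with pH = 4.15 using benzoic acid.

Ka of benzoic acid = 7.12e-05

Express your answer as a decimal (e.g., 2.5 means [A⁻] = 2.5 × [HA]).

pKa = -log(7.12e-05) = 4.1475. pH = pKa + log([A⁻]/[HA]), so log([A⁻]/[HA]) = pH − pKa = 4.15 − 4.1475 = 0.0025. [A⁻]/[HA] = 10^(0.0025) = 1.01

[A⁻]/[HA] = 1.01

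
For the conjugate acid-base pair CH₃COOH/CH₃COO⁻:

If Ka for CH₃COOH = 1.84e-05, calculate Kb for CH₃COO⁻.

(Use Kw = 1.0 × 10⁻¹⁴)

For a conjugate pair Ka × Kb = Kw, so Kb = Kw/Ka = 1.0 × 10⁻¹⁴ / 1.84e-05 = 5.43e-10.

K_b = 5.43e-10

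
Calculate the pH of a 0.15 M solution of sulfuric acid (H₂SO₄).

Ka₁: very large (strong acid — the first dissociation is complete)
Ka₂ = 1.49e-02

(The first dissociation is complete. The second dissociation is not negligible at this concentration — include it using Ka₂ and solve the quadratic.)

First dissociation is complete: [H⁺]₀ = [HSO₄⁻]₀ = C = 0.15 M. Second dissociation HSO₄⁻ ⇌ H⁺ + SO₄²⁻: let x = [SO₄²⁻]. Ka₂ = (C + x)·x / (C − x) = 1.49e-02 → x² + (C + Ka₂)·x − Ka₂·C = 0 → x² + 0.16490·x − 2.235e-03 = 0. x = (−0.16490 + √(0.16490² + 4 × 2.235e-03)) / 2 = 1.2592e-02 M. [H⁺] = C + x = 0.15 + 1.2592e-02 = 1.6259e-01 M. pH = -log(1.6259e-01) = 0.79.

pH = 0.79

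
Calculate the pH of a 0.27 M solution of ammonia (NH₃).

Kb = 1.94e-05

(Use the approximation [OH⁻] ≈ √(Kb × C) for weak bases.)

[OH⁻] = √(Kb × C) = √(1.94e-05 × 0.27) = 2.2887e-03. pOH = 2.64, pH = 14 - pOH

pH = 11.36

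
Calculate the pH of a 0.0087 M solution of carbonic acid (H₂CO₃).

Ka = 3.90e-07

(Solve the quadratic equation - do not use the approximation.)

x² + Ka×x - Ka×C = 0. Using quadratic formula: [H⁺] = 5.8055e-05

pH = 4.24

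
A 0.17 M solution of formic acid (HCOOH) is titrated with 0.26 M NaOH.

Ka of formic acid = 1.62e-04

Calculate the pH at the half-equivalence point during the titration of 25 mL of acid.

At half-equivalence [HA] = [A⁻], so Henderson-Hasselbalch gives pH = pKa = -log(1.62e-04) = 3.79.

pH = pKa = 3.79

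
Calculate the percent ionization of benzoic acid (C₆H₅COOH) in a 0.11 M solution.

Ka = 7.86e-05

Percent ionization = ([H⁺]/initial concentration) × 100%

Using Ka equilibrium: x² + Ka×x - Ka×C = 0. Solving: [H⁺] = 2.9014e-03. Percent = (2.9014e-03/0.11) × 100

Percent ionization = 2.64%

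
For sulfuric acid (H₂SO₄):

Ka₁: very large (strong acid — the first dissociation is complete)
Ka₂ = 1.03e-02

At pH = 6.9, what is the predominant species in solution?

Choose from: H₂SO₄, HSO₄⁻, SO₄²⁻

The first dissociation is complete, so H₂SO₄ itself is never the predominant species in water; pKa₂ = -log(1.03e-02) = 1.99. For a polyprotic acid the predominant species crosses at each pKa: below pKa_n the protonated form dominates, above it the deprotonated form does. At pH = 6.9, the predominant species is SO₄²⁻.

SO₄²⁻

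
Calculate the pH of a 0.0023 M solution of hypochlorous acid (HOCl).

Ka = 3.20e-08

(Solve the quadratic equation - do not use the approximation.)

x² + Ka×x - Ka×C = 0. Using quadratic formula: [H⁺] = 8.5631e-06

pH = 5.07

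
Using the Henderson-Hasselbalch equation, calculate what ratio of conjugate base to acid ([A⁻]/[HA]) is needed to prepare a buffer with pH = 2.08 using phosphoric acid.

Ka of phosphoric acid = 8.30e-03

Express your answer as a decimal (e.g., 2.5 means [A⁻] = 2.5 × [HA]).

pKa = -log(8.30e-03) = 2.0809. pH = pKa + log([A⁻]/[HA]), so log([A⁻]/[HA]) = pH − pKa = 2.08 − 2.0809 = -0.0009. [A⁻]/[HA] = 10^(-0.0009) = 0.998

[A⁻]/[HA] = 0.998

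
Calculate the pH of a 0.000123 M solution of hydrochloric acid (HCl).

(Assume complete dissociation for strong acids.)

[H⁺] = 0.000123 M for strong acid. pH = -log[H⁺] = -log(0.000123)

pH = 3.91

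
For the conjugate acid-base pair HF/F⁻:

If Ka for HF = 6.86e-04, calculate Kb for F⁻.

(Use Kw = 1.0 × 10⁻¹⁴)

For a conjugate pair Ka × Kb = Kw, so Kb = Kw/Ka = 1.0 × 10⁻¹⁴ / 6.86e-04 = 1.46e-11.

K_b = 1.46e-11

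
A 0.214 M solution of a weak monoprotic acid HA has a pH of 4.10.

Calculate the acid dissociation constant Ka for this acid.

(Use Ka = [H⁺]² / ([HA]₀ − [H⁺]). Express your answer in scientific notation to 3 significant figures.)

[H⁺] = 10^(−pH) = 10^(−4.10) = 7.943e-05 M. For HA ⇌ H⁺ + A⁻, Ka = [H⁺][A⁻]/[HA] = [H⁺]² / ([HA]₀ − [H⁺]) = (7.943e-05)² / (0.214 − 7.943e-05) = 2.95e-08.

K_a = 2.95e-08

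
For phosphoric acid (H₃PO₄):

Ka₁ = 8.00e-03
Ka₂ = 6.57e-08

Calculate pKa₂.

pKa₂ = -log(Ka₂) = -log(6.57e-08) = 7.18.

pK_{a2} = 7.18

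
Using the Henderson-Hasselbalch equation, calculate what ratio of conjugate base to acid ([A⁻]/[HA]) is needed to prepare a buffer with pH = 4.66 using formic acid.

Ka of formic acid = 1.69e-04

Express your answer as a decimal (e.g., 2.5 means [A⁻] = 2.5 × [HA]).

pKa = -log(1.69e-04) = 3.7721. pH = pKa + log([A⁻]/[HA]), so log([A⁻]/[HA]) = pH − pKa = 4.66 − 3.7721 = 0.8879. [A⁻]/[HA] = 10^(0.8879) = 7.72

[A⁻]/[HA] = 7.72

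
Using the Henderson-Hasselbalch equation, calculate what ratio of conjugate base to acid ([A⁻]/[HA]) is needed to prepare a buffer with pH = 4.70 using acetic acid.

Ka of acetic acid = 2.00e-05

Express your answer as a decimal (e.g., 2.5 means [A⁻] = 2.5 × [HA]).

pKa = -log(2.00e-05) = 4.6990. pH = pKa + log([A⁻]/[HA]), so log([A⁻]/[HA]) = pH − pKa = 4.70 − 4.6990 = 0.0010. [A⁻]/[HA] = 10^(0.0010) = 1.00

[A⁻]/[HA] = 1.00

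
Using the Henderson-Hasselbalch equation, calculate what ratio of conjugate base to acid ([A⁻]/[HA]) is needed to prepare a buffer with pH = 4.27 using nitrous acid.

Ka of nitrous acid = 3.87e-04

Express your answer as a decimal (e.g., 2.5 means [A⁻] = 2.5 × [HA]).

pKa = -log(3.87e-04) = 3.4123. pH = pKa + log([A⁻]/[HA]), so log([A⁻]/[HA]) = pH − pKa = 4.27 − 3.4123 = 0.8577. [A⁻]/[HA] = 10^(0.8577) = 7.21

[A⁻]/[HA] = 7.21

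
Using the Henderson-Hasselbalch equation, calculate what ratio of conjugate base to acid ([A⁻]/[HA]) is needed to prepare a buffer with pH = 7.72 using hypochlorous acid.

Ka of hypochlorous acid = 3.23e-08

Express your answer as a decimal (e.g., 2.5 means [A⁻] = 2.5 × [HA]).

pKa = -log(3.23e-08) = 7.4908. pH = pKa + log([A⁻]/[HA]), so log([A⁻]/[HA]) = pH − pKa = 7.72 − 7.4908 = 0.2292. [A⁻]/[HA] = 10^(0.2292) = 1.70

[A⁻]/[HA] = 1.70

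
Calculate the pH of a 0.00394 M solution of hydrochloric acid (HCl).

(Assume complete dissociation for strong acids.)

[H⁺] = 0.00394 M for strong acid. pH = -log[H⁺] = -log(0.00394)

pH = 2.40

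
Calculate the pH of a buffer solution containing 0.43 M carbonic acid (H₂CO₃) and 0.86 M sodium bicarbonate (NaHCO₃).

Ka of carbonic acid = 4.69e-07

pKa = -log(4.69e-07) = 6.33. pH = pKa + log([A⁻]/[HA]) = 6.33 + log(0.86/0.43)

pH = 6.63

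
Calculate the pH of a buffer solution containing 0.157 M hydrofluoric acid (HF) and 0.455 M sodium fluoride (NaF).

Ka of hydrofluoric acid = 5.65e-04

pKa = -log(5.65e-04) = 3.25. pH = pKa + log([A⁻]/[HA]) = 3.25 + log(0.455/0.157)

pH = 3.71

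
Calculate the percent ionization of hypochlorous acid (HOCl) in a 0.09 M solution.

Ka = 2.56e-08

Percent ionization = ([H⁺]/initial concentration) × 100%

Using Ka equilibrium: x² + Ka×x - Ka×C = 0. Solving: [H⁺] = 4.7987e-05. Percent = (4.7987e-05/0.09) × 100

Percent ionization = 0.0533%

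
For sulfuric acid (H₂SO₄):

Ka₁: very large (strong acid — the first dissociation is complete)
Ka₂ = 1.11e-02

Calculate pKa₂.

pKa₂ = -log(Ka₂) = -log(1.11e-02) = 1.95.

pK_{a2} = 1.95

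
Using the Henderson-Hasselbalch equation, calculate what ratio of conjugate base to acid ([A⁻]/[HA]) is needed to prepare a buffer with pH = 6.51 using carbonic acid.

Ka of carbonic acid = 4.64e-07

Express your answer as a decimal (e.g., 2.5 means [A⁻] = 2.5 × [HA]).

pKa = -log(4.64e-07) = 6.3335. pH = pKa + log([A⁻]/[HA]), so log([A⁻]/[HA]) = pH − pKa = 6.51 − 6.3335 = 0.1765. [A⁻]/[HA] = 10^(0.1765) = 1.50

[A⁻]/[HA] = 1.50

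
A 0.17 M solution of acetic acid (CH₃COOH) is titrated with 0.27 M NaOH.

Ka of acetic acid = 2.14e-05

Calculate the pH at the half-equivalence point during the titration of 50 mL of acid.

At half-equivalence [HA] = [A⁻], so Henderson-Hasselbalch gives pH = pKa = -log(2.14e-05) = 4.67.

pH = pKa = 4.67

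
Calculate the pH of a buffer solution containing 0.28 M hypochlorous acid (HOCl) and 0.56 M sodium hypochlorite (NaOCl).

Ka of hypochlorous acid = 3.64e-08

pKa = -log(3.64e-08) = 7.44. pH = pKa + log([A⁻]/[HA]) = 7.44 + log(0.56/0.28)

pH = 7.74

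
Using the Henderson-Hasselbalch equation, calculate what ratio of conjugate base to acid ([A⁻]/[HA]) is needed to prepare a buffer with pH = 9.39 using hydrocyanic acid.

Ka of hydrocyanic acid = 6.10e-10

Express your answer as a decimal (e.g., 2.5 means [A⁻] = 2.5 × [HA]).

pKa = -log(6.10e-10) = 9.2147. pH = pKa + log([A⁻]/[HA]), so log([A⁻]/[HA]) = pH − pKa = 9.39 − 9.2147 = 0.1753. [A⁻]/[HA] = 10^(0.1753) = 1.50

[A⁻]/[HA] = 1.50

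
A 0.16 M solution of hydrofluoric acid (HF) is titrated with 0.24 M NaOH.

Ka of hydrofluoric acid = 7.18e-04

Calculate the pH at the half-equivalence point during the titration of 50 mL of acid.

At half-equivalence [HA] = [A⁻], so Henderson-Hasselbalch gives pH = pKa = -log(7.18e-04) = 3.14.

pH = pKa = 3.14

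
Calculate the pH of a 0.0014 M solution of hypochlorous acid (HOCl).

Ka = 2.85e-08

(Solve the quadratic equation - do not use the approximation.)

x² + Ka×x - Ka×C = 0. Using quadratic formula: [H⁺] = 6.3024e-06

pH = 5.20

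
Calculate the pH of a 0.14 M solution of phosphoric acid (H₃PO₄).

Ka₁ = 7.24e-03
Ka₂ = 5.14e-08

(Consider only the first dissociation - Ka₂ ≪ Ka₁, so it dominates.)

First dissociation dominates. From Ka₁ = [H⁺][HA⁻]/[H₂A], x² + Ka₁·x − Ka₁·C = 0 with C = 0.14 M and Ka₁ = 7.24e-03. Solving: [H⁺] = (−Ka₁ + √(Ka₁² + 4·Ka₁·C)) / 2 = 2.8422e-02 M. pH = -log(2.8422e-02) = 1.55.

pH = 1.55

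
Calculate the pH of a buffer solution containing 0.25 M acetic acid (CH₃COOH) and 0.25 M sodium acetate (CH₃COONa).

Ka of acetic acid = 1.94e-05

pKa = -log(1.94e-05) = 4.71. pH = pKa + log([A⁻]/[HA]) = 4.71 + log(0.25/0.25)

pH = 4.71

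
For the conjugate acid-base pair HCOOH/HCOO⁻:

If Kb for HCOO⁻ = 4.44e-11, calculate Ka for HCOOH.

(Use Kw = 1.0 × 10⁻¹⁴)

For a conjugate pair Ka × Kb = Kw, so Ka = Kw/Kb = 1.0 × 10⁻¹⁴ / 4.44e-11 = 2.25e-04.

K_a = 2.25e-04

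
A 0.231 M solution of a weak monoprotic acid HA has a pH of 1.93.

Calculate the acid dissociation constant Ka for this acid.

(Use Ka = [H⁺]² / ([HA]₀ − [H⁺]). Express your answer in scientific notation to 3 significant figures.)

[H⁺] = 10^(−pH) = 10^(−1.93) = 1.175e-02 M. For HA ⇌ H⁺ + A⁻, Ka = [H⁺][A⁻]/[HA] = [H⁺]² / ([HA]₀ − [H⁺]) = (1.175e-02)² / (0.231 − 1.175e-02) = 6.30e-04.

K_a = 6.30e-04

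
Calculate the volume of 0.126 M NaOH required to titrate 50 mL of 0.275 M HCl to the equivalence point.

At equivalence: moles acid = moles base. moles HCl = 0.275 × 50/1000 = 0.01375 mol. V_base = moles / 0.126 × 1000 = 109.1 mL.

V_{base} = 109.1 mL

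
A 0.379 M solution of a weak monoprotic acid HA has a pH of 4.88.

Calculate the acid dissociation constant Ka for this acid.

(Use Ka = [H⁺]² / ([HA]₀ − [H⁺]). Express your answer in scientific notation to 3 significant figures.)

[H⁺] = 10^(−pH) = 10^(−4.88) = 1.318e-05 M. For HA ⇌ H⁺ + A⁻, Ka = [H⁺][A⁻]/[HA] = [H⁺]² / ([HA]₀ − [H⁺]) = (1.318e-05)² / (0.379 − 1.318e-05) = 4.59e-10.

K_a = 4.59e-10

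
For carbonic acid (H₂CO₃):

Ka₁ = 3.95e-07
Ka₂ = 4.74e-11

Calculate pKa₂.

pKa₂ = -log(Ka₂) = -log(4.74e-11) = 10.32.

pK_{a2} = 10.32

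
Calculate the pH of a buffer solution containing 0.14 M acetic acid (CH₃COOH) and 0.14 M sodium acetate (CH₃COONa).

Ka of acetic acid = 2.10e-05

pKa = -log(2.10e-05) = 4.68. pH = pKa + log([A⁻]/[HA]) = 4.68 + log(0.14/0.14)

pH = 4.68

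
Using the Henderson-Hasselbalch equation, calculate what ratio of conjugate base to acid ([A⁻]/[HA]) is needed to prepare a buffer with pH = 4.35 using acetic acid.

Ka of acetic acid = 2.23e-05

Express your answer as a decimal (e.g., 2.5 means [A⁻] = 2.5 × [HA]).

pKa = -log(2.23e-05) = 4.6517. pH = pKa + log([A⁻]/[HA]), so log([A⁻]/[HA]) = pH − pKa = 4.35 − 4.6517 = -0.3017. [A⁻]/[HA] = 10^(-0.3017) = 0.499

[A⁻]/[HA] = 0.499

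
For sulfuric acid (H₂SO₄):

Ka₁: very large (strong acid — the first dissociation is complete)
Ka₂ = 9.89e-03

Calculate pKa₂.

pKa₂ = -log(Ka₂) = -log(9.89e-03) = 2.00.

pK_{a2} = 2.00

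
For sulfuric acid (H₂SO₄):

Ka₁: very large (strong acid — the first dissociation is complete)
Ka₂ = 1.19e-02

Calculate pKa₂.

pKa₂ = -log(Ka₂) = -log(1.19e-02) = 1.92.

pK_{a2} = 1.92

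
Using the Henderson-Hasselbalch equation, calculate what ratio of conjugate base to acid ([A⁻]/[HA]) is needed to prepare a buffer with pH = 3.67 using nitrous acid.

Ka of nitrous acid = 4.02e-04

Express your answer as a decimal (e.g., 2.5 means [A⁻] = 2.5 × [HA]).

pKa = -log(4.02e-04) = 3.3958. pH = pKa + log([A⁻]/[HA]), so log([A⁻]/[HA]) = pH − pKa = 3.67 − 3.3958 = 0.2742. [A⁻]/[HA] = 10^(0.2742) = 1.88

[A⁻]/[HA] = 1.88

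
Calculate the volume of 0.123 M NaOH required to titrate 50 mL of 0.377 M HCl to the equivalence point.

At equivalence: moles acid = moles base. moles HCl = 0.377 × 50/1000 = 0.01885 mol. V_base = moles / 0.123 × 1000 = 153.3 mL.

V_{base} = 153.3 mL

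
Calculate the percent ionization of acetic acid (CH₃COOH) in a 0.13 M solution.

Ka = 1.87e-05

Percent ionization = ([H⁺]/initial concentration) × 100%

Using Ka equilibrium: x² + Ka×x - Ka×C = 0. Solving: [H⁺] = 1.5498e-03. Percent = (1.5498e-03/0.13) × 100

Percent ionization = 1.19%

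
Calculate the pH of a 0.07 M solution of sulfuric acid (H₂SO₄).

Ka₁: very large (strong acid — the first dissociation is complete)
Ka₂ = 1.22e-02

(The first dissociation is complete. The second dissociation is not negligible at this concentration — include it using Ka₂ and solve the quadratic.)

First dissociation is complete: [H⁺]₀ = [HSO₄⁻]₀ = C = 0.07 M. Second dissociation HSO₄⁻ ⇌ H⁺ + SO₄²⁻: let x = [SO₄²⁻]. Ka₂ = (C + x)·x / (C − x) = 1.22e-02 → x² + (C + Ka₂)·x − Ka₂·C = 0 → x² + 0.08220·x − 8.540e-04 = 0. x = (−0.08220 + √(0.08220² + 4 × 8.540e-04)) / 2 = 9.3302e-03 M. [H⁺] = C + x = 0.07 + 9.3302e-03 = 7.9330e-02 M. pH = -log(7.9330e-02) = 1.10.

pH = 1.10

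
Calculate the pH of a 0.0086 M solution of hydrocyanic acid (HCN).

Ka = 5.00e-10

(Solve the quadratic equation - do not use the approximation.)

x² + Ka×x - Ka×C = 0. Using quadratic formula: [H⁺] = 2.0734e-06

pH = 5.68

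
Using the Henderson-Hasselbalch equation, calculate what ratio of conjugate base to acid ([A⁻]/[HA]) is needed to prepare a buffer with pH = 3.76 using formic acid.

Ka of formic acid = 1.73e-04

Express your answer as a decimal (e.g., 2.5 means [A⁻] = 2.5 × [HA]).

pKa = -log(1.73e-04) = 3.7620. pH = pKa + log([A⁻]/[HA]), so log([A⁻]/[HA]) = pH − pKa = 3.76 − 3.7620 = -0.0020. [A⁻]/[HA] = 10^(-0.0020) = 0.996

[A⁻]/[HA] = 0.996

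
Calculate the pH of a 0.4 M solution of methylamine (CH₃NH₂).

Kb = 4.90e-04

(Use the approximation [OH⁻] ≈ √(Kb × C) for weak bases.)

[OH⁻] = √(Kb × C) = √(4.90e-04 × 0.4) = 1.4000e-02. pOH = 1.85, pH = 14 - pOH

pH = 12.15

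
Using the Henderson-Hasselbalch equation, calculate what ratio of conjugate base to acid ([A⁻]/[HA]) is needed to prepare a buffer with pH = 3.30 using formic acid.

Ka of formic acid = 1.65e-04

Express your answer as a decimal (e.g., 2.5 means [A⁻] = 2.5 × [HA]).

pKa = -log(1.65e-04) = 3.7825. pH = pKa + log([A⁻]/[HA]), so log([A⁻]/[HA]) = pH − pKa = 3.30 − 3.7825 = -0.4825. [A⁻]/[HA] = 10^(-0.4825) = 0.329

[A⁻]/[HA] = 0.329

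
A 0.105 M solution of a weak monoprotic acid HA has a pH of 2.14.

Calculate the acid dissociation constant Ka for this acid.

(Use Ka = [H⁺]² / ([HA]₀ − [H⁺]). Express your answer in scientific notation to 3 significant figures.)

[H⁺] = 10^(−pH) = 10^(−2.14) = 7.244e-03 M. For HA ⇌ H⁺ + A⁻, Ka = [H⁺][A⁻]/[HA] = [H⁺]² / ([HA]₀ − [H⁺]) = (7.244e-03)² / (0.105 − 7.244e-03) = 5.37e-04.

K_a = 5.37e-04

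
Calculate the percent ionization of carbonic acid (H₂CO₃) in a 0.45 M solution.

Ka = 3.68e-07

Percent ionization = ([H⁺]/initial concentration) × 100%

Using Ka equilibrium: x² + Ka×x - Ka×C = 0. Solving: [H⁺] = 4.0676e-04. Percent = (4.0676e-04/0.45) × 100

Percent ionization = 0.0904%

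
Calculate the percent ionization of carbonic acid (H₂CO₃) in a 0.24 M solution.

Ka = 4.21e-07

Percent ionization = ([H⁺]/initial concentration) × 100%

Using Ka equilibrium: x² + Ka×x - Ka×C = 0. Solving: [H⁺] = 3.1766e-04. Percent = (3.1766e-04/0.24) × 100

Percent ionization = 0.132%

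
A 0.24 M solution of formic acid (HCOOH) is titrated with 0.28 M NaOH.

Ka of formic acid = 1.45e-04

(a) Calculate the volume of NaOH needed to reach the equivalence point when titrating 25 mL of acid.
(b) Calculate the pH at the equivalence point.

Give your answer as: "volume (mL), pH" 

moles acid = 0.24 × 25/1000 = 0.006 mol; V_base = moles/0.28 × 1000 = 21.4 mL. At equivalence only the conjugate base is present: [A⁻] = 0.006/0.046 = 1.2923e-01 M. Kb = Kw/Ka = 6.90e-11; [OH⁻] = √(Kb × [A⁻]) = 2.9854e-06; pOH = 5.53; pH = 14 - pOH = 8.47.

V = 21.4 mL, pH = 8.47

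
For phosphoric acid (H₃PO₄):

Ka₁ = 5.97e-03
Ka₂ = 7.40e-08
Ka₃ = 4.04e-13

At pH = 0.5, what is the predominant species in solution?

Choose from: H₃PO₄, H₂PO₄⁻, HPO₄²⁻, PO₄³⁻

pKa₁ = 2.22, pKa₂ = 7.13, pKa₃ = 12.39. For a polyprotic acid the predominant species crosses at each pKa: below pKa_n the protonated form dominates, above it the deprotonated form does. At pH = 0.5, the predominant species is H₃PO₄.

H₃PO₄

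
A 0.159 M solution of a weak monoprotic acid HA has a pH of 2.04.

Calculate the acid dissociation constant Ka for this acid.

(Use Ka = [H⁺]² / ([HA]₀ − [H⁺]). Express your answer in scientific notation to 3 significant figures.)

[H⁺] = 10^(−pH) = 10^(−2.04) = 9.120e-03 M. For HA ⇌ H⁺ + A⁻, Ka = [H⁺][A⁻]/[HA] = [H⁺]² / ([HA]₀ − [H⁺]) = (9.120e-03)² / (0.159 − 9.120e-03) = 5.55e-04.

K_a = 5.55e-04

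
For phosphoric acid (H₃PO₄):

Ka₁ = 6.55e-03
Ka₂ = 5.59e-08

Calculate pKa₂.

pKa₂ = -log(Ka₂) = -log(5.59e-08) = 7.25.

pK_{a2} = 7.25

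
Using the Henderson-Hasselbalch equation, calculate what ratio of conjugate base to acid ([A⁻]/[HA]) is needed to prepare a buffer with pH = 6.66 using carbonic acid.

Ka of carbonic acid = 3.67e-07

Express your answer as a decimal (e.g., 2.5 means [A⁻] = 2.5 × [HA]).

pKa = -log(3.67e-07) = 6.4353. pH = pKa + log([A⁻]/[HA]), so log([A⁻]/[HA]) = pH − pKa = 6.66 − 6.4353 = 0.2247. [A⁻]/[HA] = 10^(0.2247) = 1.68

[A⁻]/[HA] = 1.68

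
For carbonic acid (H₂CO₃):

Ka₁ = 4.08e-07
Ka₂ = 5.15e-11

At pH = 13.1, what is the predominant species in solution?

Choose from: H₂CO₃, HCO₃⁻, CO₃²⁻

pKa₁ = 6.39, pKa₂ = 10.29. For a polyprotic acid the predominant species crosses at each pKa: below pKa_n the protonated form dominates, above it the deprotonated form does. At pH = 13.1, the predominant species is CO₃²⁻.

CO₃²⁻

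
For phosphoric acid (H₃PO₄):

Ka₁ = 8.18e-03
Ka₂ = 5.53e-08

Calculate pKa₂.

pKa₂ = -log(Ka₂) = -log(5.53e-08) = 7.26.

pK_{a2} = 7.26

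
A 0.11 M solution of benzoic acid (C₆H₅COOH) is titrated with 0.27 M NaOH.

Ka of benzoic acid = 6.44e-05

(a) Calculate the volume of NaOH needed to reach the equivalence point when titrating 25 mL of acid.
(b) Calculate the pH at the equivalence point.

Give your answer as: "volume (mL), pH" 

moles acid = 0.11 × 25/1000 = 0.00275 mol; V_base = moles/0.27 × 1000 = 10.2 mL. At equivalence only the conjugate base is present: [A⁻] = 0.00275/0.035 = 7.8158e-02 M. Kb = Kw/Ka = 1.55e-10; [OH⁻] = √(Kb × [A⁻]) = 3.4837e-06; pOH = 5.46; pH = 14 - pOH = 8.54.

V = 10.2 mL, pH = 8.54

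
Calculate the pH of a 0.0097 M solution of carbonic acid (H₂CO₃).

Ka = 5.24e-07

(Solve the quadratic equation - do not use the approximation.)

x² + Ka×x - Ka×C = 0. Using quadratic formula: [H⁺] = 7.1032e-05

pH = 4.15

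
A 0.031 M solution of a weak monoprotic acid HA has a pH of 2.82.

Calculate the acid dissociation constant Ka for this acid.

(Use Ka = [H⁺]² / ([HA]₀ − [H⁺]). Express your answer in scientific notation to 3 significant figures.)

[H⁺] = 10^(−pH) = 10^(−2.82) = 1.514e-03 M. For HA ⇌ H⁺ + A⁻, Ka = [H⁺][A⁻]/[HA] = [H⁺]² / ([HA]₀ − [H⁺]) = (1.514e-03)² / (0.031 − 1.514e-03) = 7.77e-05.

K_a = 7.77e-05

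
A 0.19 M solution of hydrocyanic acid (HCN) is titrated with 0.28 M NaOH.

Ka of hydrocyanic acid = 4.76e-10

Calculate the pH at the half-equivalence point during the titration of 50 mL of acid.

At half-equivalence [HA] = [A⁻], so Henderson-Hasselbalch gives pH = pKa = -log(4.76e-10) = 9.32.

pH = pKa = 9.32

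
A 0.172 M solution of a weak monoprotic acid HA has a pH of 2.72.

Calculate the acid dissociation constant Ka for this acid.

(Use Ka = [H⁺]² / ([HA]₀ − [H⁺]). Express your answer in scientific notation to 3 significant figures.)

[H⁺] = 10^(−pH) = 10^(−2.72) = 1.905e-03 M. For HA ⇌ H⁺ + A⁻, Ka = [H⁺][A⁻]/[HA] = [H⁺]² / ([HA]₀ − [H⁺]) = (1.905e-03)² / (0.172 − 1.905e-03) = 2.13e-05.

K_a = 2.13e-05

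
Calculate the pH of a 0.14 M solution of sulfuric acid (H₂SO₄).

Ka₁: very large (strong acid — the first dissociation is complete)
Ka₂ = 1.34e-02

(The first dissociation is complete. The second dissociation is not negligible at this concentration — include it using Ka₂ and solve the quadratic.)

First dissociation is complete: [H⁺]₀ = [HSO₄⁻]₀ = C = 0.14 M. Second dissociation HSO₄⁻ ⇌ H⁺ + SO₄²⁻: let x = [SO₄²⁻]. Ka₂ = (C + x)·x / (C − x) = 1.34e-02 → x² + (C + Ka₂)·x − Ka₂·C = 0 → x² + 0.15340·x − 1.876e-03 = 0. x = (−0.15340 + √(0.15340² + 4 × 1.876e-03)) / 2 = 1.1385e-02 M. [H⁺] = C + x = 0.14 + 1.1385e-02 = 1.5138e-01 M. pH = -log(1.5138e-01) = 0.82.

pH = 0.82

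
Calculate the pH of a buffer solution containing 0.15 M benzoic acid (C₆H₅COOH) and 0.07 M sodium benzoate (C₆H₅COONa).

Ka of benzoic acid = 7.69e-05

pKa = -log(7.69e-05) = 4.11. pH = pKa + log([A⁻]/[HA]) = 4.11 + log(0.07/0.15)

pH = 3.78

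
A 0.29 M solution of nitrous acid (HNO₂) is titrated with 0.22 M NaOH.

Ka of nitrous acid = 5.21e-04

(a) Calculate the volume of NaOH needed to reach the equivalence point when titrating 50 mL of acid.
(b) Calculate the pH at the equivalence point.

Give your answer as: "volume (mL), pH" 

moles acid = 0.29 × 50/1000 = 0.0145 mol; V_base = moles/0.22 × 1000 = 65.9 mL. At equivalence only the conjugate base is present: [A⁻] = 0.0145/0.116 = 1.2510e-01 M. Kb = Kw/Ka = 1.92e-11; [OH⁻] = √(Kb × [A⁻]) = 1.5496e-06; pOH = 5.81; pH = 14 - pOH = 8.19.

V = 65.9 mL, pH = 8.19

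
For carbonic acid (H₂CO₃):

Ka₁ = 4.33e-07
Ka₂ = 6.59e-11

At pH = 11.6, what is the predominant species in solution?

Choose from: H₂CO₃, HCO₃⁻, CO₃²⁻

pKa₁ = 6.36, pKa₂ = 10.18. For a polyprotic acid the predominant species crosses at each pKa: below pKa_n the protonated form dominates, above it the deprotonated form does. At pH = 11.6, the predominant species is CO₃²⁻.

CO₃²⁻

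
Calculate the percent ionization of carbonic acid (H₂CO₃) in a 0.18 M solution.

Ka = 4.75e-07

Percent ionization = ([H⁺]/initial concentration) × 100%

Using Ka equilibrium: x² + Ka×x - Ka×C = 0. Solving: [H⁺] = 2.9217e-04. Percent = (2.9217e-04/0.18) × 100

Percent ionization = 0.162%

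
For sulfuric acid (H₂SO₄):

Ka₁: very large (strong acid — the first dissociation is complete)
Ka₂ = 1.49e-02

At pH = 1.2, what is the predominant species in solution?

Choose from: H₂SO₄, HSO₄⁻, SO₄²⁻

The first dissociation is complete, so H₂SO₄ itself is never the predominant species in water; pKa₂ = -log(1.49e-02) = 1.83. For a polyprotic acid the predominant species crosses at each pKa: below pKa_n the protonated form dominates, above it the deprotonated form does. At pH = 1.2, the predominant species is HSO₄⁻.

HSO₄⁻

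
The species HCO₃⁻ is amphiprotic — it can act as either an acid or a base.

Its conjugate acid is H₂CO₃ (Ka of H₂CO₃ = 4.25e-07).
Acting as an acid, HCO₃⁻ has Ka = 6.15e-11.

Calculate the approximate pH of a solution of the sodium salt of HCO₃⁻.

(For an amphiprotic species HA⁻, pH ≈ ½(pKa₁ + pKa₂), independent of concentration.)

pKa₁ = -log(4.25e-07) = 6.37; pKa₂ = -log(6.15e-11) = 10.21. For an amphiprotic species, pH ≈ ½(pKa₁ + pKa₂) = ½(6.37 + 10.21) = 8.29.

pH = 8.29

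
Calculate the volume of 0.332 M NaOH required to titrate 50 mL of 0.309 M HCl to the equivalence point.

At equivalence: moles acid = moles base. moles HCl = 0.309 × 50/1000 = 0.01545 mol. V_base = moles / 0.332 × 1000 = 46.5 mL.

V_{base} = 46.5 mL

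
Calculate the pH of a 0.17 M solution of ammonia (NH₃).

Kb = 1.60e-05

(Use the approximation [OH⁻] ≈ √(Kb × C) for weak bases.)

[OH⁻] = √(Kb × C) = √(1.60e-05 × 0.17) = 1.6492e-03. pOH = 2.78, pH = 14 - pOH

pH = 11.22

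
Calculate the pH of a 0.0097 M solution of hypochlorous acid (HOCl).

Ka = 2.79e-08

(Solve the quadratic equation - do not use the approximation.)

x² + Ka×x - Ka×C = 0. Using quadratic formula: [H⁺] = 1.6437e-05

pH = 4.78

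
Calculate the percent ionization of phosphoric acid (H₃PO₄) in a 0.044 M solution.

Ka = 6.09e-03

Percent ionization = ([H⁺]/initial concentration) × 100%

Using Ka equilibrium: x² + Ka×x - Ka×C = 0. Solving: [H⁺] = 1.3605e-02. Percent = (1.3605e-02/0.044) × 100

Percent ionization = 30.9%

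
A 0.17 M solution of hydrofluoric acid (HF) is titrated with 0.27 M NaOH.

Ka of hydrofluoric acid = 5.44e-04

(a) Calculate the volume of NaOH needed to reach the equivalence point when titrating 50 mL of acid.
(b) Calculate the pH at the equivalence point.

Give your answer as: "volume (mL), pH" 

moles acid = 0.17 × 50/1000 = 0.0085 mol; V_base = moles/0.27 × 1000 = 31.5 mL. At equivalence only the conjugate base is present: [A⁻] = 0.0085/0.081 = 1.0432e-01 M. Kb = Kw/Ka = 1.84e-11; [OH⁻] = √(Kb × [A⁻]) = 1.3848e-06; pOH = 5.86; pH = 14 - pOH = 8.14.

V = 31.5 mL, pH = 8.14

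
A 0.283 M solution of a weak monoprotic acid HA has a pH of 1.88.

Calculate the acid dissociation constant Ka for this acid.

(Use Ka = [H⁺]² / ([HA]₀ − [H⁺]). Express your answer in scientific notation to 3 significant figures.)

[H⁺] = 10^(−pH) = 10^(−1.88) = 1.318e-02 M. For HA ⇌ H⁺ + A⁻, Ka = [H⁺][A⁻]/[HA] = [H⁺]² / ([HA]₀ − [H⁺]) = (1.318e-02)² / (0.283 − 1.318e-02) = 6.44e-04.

K_a = 6.44e-04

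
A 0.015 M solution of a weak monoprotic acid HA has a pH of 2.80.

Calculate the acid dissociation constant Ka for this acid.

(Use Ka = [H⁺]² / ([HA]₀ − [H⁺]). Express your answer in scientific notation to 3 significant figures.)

[H⁺] = 10^(−pH) = 10^(−2.80) = 1.585e-03 M. For HA ⇌ H⁺ + A⁻, Ka = [H⁺][A⁻]/[HA] = [H⁺]² / ([HA]₀ − [H⁺]) = (1.585e-03)² / (0.015 − 1.585e-03) = 1.87e-04.

K_a = 1.87e-04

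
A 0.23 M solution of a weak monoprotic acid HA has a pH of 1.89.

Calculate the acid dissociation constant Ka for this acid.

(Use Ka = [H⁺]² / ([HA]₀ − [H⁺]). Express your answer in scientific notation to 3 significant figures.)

[H⁺] = 10^(−pH) = 10^(−1.89) = 1.288e-02 M. For HA ⇌ H⁺ + A⁻, Ka = [H⁺][A⁻]/[HA] = [H⁺]² / ([HA]₀ − [H⁺]) = (1.288e-02)² / (0.23 − 1.288e-02) = 7.64e-04.

K_a = 7.64e-04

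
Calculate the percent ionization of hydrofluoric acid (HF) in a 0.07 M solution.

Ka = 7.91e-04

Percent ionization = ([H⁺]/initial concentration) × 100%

Using Ka equilibrium: x² + Ka×x - Ka×C = 0. Solving: [H⁺] = 7.0561e-03. Percent = (7.0561e-03/0.07) × 100

Percent ionization = 10.1%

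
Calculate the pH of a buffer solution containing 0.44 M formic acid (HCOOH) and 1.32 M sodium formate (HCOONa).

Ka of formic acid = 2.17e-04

pKa = -log(2.17e-04) = 3.66. pH = pKa + log([A⁻]/[HA]) = 3.66 + log(1.32/0.44)

pH = 4.14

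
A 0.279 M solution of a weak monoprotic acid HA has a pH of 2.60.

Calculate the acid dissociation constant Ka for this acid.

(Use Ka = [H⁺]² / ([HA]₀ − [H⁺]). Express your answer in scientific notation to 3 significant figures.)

[H⁺] = 10^(−pH) = 10^(−2.60) = 2.512e-03 M. For HA ⇌ H⁺ + A⁻, Ka = [H⁺][A⁻]/[HA] = [H⁺]² / ([HA]₀ − [H⁺]) = (2.512e-03)² / (0.279 − 2.512e-03) = 2.28e-05.

K_a = 2.28e-05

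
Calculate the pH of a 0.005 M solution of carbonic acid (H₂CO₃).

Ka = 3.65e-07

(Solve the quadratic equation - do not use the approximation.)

x² + Ka×x - Ka×C = 0. Using quadratic formula: [H⁺] = 4.2538e-05

pH = 4.37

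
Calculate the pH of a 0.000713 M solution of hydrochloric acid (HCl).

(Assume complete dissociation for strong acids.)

[H⁺] = 0.000713 M for strong acid. pH = -log[H⁺] = -log(0.000713)

pH = 3.15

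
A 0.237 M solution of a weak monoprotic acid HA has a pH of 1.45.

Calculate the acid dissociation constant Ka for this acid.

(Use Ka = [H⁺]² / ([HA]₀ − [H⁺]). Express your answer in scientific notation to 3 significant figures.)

[H⁺] = 10^(−pH) = 10^(−1.45) = 3.548e-02 M. For HA ⇌ H⁺ + A⁻, Ka = [H⁺][A⁻]/[HA] = [H⁺]² / ([HA]₀ − [H⁺]) = (3.548e-02)² / (0.237 − 3.548e-02) = 6.25e-03.

K_a = 6.25e-03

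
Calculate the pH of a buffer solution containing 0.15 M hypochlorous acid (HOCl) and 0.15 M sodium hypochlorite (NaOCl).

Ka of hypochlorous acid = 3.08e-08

pKa = -log(3.08e-08) = 7.51. pH = pKa + log([A⁻]/[HA]) = 7.51 + log(0.15/0.15)

pH = 7.51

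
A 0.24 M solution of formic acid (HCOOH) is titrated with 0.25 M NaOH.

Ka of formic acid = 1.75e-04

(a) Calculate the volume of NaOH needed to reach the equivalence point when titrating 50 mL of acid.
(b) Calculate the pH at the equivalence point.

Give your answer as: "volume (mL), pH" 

moles acid = 0.24 × 50/1000 = 0.012 mol; V_base = moles/0.25 × 1000 = 48.0 mL. At equivalence only the conjugate base is present: [A⁻] = 0.012/0.098 = 1.2245e-01 M. Kb = Kw/Ka = 5.71e-11; [OH⁻] = √(Kb × [A⁻]) = 2.6452e-06; pOH = 5.58; pH = 14 - pOH = 8.42.

V = 48.0 mL, pH = 8.42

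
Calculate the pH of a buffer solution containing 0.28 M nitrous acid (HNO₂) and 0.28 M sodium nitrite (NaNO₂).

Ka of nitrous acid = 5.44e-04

pKa = -log(5.44e-04) = 3.26. pH = pKa + log([A⁻]/[HA]) = 3.26 + log(0.28/0.28)

pH = 3.26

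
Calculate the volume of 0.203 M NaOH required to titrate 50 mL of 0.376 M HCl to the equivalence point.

At equivalence: moles acid = moles base. moles HCl = 0.376 × 50/1000 = 0.0188 mol. V_base = moles / 0.203 × 1000 = 92.6 mL.

V_{base} = 92.6 mL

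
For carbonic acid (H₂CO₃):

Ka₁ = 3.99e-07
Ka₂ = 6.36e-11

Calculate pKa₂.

pKa₂ = -log(Ka₂) = -log(6.36e-11) = 10.20.

pK_{a2} = 10.20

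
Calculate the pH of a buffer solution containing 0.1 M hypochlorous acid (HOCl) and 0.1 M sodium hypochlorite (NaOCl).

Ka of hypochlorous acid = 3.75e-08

pKa = -log(3.75e-08) = 7.43. pH = pKa + log([A⁻]/[HA]) = 7.43 + log(0.1/0.1)

pH = 7.43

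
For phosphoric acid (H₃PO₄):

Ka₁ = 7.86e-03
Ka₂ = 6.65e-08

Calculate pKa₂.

pKa₂ = -log(Ka₂) = -log(6.65e-08) = 7.18.

pK_{a2} = 7.18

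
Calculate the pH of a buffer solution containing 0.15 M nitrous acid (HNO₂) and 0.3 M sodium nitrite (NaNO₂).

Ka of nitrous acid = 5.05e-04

pKa = -log(5.05e-04) = 3.30. pH = pKa + log([A⁻]/[HA]) = 3.30 + log(0.3/0.15)

pH = 3.60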